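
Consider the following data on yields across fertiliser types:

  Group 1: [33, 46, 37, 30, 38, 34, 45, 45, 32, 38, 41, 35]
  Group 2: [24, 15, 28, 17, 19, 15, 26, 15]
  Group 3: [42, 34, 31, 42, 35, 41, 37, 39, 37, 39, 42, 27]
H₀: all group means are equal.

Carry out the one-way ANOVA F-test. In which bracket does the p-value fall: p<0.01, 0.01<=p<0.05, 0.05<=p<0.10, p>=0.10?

Group means [37.83, 19.88, 37.17], grand mean 33.094
SSB = Σnᵢ(x̄ᵢ−x̄)² = 1866.510; SSW = ΣΣ(x−x̄ᵢ)² = 770.208
MSB = 1866.510/2 = 933.2552; MSW = 770.208/29 = 26.5589
F = MSB/MSW = 35.1391
df = (2, 29)
p-value (upper-tail) = 0.00000
→ bracket: p<0.01

p-value bracket: p<0.01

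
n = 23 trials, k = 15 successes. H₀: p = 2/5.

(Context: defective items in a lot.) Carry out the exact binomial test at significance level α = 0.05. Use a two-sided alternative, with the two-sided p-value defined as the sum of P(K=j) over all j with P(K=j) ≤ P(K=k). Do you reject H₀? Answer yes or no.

Exact binomial: n=23, k=15, p₀=2/5=0.4000
P(X=j) = C(n,j)·p₀^j·(1−p₀)^(n−j); p = Σ P(X=j) over j with P(X=j) ≤ P(X=15)
p-value (two-sided) = 0.01798
At α=0.05: p < α → reject H₀

reject H₀: yes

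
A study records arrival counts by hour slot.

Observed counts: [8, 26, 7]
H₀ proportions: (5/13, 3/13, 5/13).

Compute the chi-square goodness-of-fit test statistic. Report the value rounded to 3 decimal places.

test statistic = 37.613

n = 41; E_i = n·p_i = [15.77, 9.46, 15.77]
χ² = (8−15.77)²/15.77 + (26−9.46)²/9.46 + (7−15.77)²/15.77 = 37.6130
df = 2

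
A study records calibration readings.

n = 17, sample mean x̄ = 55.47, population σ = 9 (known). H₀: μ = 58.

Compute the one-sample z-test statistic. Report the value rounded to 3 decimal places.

SE = σ/√n = 9/√17 = 2.1828
z = (x̄−μ₀)/SE = (55.47−58)/2.1828 = -1.1591

test statistic = -1.159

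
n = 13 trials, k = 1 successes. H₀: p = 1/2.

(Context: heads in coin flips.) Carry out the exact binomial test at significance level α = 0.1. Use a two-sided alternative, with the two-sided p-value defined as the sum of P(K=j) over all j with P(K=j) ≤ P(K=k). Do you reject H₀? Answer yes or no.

Exact binomial: n=13, k=1, p₀=1/2=0.5000
P(X=j) = C(n,j)·p₀^j·(1−p₀)^(n−j); p = Σ P(X=j) over j with P(X=j) ≤ P(X=1)
p-value (two-sided) = 0.00342
At α=0.1: p < α → reject H₀

reject H₀: yes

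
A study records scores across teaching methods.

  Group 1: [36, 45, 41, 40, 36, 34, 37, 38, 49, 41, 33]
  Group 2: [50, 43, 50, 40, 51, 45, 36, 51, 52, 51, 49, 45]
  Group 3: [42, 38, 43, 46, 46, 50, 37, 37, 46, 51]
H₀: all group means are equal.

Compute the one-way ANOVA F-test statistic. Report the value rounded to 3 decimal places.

test statistic = 7.034

Group means [39.09, 46.92, 43.60], grand mean 43.303
SSB = Σnᵢ(x̄ᵢ−x̄)² = 352.744; SSW = ΣΣ(x−x̄ᵢ)² = 752.226
MSB = 352.744/2 = 176.3720; MSW = 752.226/30 = 25.0742
F = MSB/MSW = 7.0340
df = (2, 30)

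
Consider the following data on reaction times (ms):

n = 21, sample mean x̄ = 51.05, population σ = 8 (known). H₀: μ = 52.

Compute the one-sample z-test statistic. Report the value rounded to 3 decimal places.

SE = σ/√n = 8/√21 = 1.7457
z = (x̄−μ₀)/SE = (51.05−52)/1.7457 = -0.5442

test statistic = -0.544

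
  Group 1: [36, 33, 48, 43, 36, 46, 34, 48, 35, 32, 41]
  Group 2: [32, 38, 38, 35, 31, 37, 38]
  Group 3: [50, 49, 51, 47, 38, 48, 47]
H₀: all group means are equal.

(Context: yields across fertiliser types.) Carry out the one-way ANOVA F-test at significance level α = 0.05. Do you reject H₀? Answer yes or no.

Group means [39.27, 35.57, 47.14], grand mean 40.440
SSB = Σnᵢ(x̄ᵢ−x̄)² = 495.407; SSW = ΣΣ(x−x̄ᵢ)² = 538.753
MSB = 495.407/2 = 247.7034; MSW = 538.753/22 = 24.4888
F = MSB/MSW = 10.1150
df = (2, 22)
p-value (upper-tail) = 0.00077
At α=0.05: p < α → reject H₀

reject H₀: yes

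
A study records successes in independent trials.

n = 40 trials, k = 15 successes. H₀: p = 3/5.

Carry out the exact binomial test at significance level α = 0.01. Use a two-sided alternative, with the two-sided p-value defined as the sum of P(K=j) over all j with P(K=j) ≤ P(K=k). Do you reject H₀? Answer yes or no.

reject H₀: yes

Exact binomial: n=40, k=15, p₀=3/5=0.6000
P(X=j) = C(n,j)·p₀^j·(1−p₀)^(n−j); p = Σ P(X=j) over j with P(X=j) ≤ P(X=15)
p-value (two-sided) = 0.00540
At α=0.01: p < α → reject H₀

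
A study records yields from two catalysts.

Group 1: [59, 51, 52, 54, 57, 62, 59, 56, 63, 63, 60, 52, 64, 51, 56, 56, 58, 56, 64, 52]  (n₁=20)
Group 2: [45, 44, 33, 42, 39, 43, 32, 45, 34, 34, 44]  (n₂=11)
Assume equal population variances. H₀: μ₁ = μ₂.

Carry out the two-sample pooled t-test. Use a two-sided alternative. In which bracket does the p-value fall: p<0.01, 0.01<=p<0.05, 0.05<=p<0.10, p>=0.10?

x̄₁=57.250, s₁=4.423, n₁=20
x̄₂=39.545, s₂=5.279, n₂=11
s_p² = [19·4.423² + 10·5.279²]/29 = 22.4303
SE = √(s_p²·(1/20+1/11)) = 1.7778
t = (57.250−39.545)/1.7778 = 9.9586
df = 29
p-value (two-sided) = 0.00000
→ bracket: p<0.01

p-value bracket: p<0.01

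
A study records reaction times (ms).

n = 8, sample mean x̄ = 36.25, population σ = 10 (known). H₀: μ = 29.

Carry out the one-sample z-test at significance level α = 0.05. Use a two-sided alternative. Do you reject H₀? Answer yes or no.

SE = σ/√n = 10/√8 = 3.5355
z = (x̄−μ₀)/SE = (36.25−29)/3.5355 = 2.0506
p-value (two-sided) = 0.04030
At α=0.05: p < α → reject H₀

reject H₀: yes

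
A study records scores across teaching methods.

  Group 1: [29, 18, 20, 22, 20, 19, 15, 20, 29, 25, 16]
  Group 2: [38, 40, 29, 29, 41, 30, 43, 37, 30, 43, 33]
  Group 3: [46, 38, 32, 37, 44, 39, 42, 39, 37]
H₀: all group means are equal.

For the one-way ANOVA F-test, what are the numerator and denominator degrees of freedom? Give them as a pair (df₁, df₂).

k = 3 groups, N = 31 total
df = (k−1, N−k) = (3−1, 31−3) = (2, 28)

degrees of freedom = [2, 28]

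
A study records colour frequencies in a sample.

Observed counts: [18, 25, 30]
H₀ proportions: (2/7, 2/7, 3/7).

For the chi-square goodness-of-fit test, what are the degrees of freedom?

df = k − 1 = 3 − 1 = 2

degrees of freedom = 2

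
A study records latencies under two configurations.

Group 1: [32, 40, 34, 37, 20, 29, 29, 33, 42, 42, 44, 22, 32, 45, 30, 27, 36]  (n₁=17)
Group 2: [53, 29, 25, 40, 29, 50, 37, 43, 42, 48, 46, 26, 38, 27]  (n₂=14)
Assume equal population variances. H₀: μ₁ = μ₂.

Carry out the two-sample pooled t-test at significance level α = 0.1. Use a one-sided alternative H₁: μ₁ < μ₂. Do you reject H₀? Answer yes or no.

reject H₀: yes

x̄₁=33.765, s₁=7.336, n₁=17
x̄₂=38.071, s₂=9.507, n₂=14
s_p² = [16·7.336² + 13·9.507²]/29 = 70.2065
SE = √(s_p²·(1/17+1/14)) = 3.0240
t = (33.765−38.071)/3.0240 = -1.4242
df = 29
p-value (one-sided, H₁ less) = 0.08253
At α=0.1: p < α → reject H₀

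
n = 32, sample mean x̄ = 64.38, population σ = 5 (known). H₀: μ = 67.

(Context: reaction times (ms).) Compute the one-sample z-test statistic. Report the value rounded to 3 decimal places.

SE = σ/√n = 5/√32 = 0.8839
z = (x̄−μ₀)/SE = (64.38−67)/0.8839 = -2.9642

test statistic = -2.964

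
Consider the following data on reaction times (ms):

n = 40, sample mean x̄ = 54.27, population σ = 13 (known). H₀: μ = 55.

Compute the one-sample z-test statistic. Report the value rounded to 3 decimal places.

test statistic = -0.355

SE = σ/√n = 13/√40 = 2.0555
z = (x̄−μ₀)/SE = (54.27−55)/2.0555 = -0.3551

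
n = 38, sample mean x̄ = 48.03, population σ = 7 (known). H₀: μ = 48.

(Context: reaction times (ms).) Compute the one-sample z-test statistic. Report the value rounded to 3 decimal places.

test statistic = 0.026

SE = σ/√n = 7/√38 = 1.1355
z = (x̄−μ₀)/SE = (48.03−48)/1.1355 = 0.0264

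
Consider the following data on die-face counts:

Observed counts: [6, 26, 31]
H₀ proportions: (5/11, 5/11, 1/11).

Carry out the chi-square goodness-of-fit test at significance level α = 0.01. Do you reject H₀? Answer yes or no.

n = 63; E_i = n·p_i = [28.64, 28.64, 5.73]
χ² = (6−28.64)²/28.64 + (26−28.64)²/28.64 + (31−5.73)²/5.73 = 129.6571
df = 2
p-value (upper-tail) = 0.00000
At α=0.01: p < α → reject H₀

reject H₀: yes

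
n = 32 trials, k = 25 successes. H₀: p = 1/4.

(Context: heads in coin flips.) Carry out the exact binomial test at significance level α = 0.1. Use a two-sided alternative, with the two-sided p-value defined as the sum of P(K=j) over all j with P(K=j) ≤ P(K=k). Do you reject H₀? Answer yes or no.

Exact binomial: n=32, k=25, p₀=1/4=0.2500
P(X=j) = C(n,j)·p₀^j·(1−p₀)^(n−j); p = Σ P(X=j) over j with P(X=j) ≤ P(X=25)
p-value (two-sided) = 0.00000
At α=0.1: p < α → reject H₀

reject H₀: yes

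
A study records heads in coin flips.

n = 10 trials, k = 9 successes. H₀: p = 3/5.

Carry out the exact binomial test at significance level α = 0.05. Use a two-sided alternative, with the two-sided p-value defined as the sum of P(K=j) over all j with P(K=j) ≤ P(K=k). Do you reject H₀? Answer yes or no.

Exact binomial: n=10, k=9, p₀=3/5=0.6000
P(X=j) = C(n,j)·p₀^j·(1−p₀)^(n−j); p = Σ P(X=j) over j with P(X=j) ≤ P(X=9)
p-value (two-sided) = 0.05865
At α=0.05: p ≥ α → fail to reject H₀

reject H₀: no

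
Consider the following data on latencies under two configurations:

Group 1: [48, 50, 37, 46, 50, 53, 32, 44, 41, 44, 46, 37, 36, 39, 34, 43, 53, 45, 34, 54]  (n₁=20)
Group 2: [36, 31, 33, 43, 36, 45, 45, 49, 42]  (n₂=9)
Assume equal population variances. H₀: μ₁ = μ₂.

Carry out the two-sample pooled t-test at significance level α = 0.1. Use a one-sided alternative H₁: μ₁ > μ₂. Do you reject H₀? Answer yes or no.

reject H₀: no

x̄₁=43.300, s₁=6.845, n₁=20
x̄₂=40.000, s₂=6.185, n₂=9
s_p² = [19·6.845² + 8·6.185²]/27 = 44.3037
SE = √(s_p²·(1/20+1/9)) = 2.6717
t = (43.300−40.000)/2.6717 = 1.2352
df = 27
p-value (one-sided, H₁ greater) = 0.11370
At α=0.1: p ≥ α → fail to reject H₀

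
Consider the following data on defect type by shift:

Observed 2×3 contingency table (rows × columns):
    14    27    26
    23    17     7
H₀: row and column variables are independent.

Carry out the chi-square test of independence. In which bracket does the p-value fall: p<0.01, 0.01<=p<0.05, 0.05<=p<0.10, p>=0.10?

p-value bracket: p<0.01

Row totals [67, 47], col totals [37, 44, 33], n=114
χ² = (14−21.75)²/21.75 + (27−25.86)²/25.86 + (26−19.39)²/19.39 + (23−15.25)²/15.25 + (17−18.14)²/18.14 + (7−13.61)²/13.61 = 12.2702
df = 2
p-value (upper-tail) = 0.00217
→ bracket: p<0.01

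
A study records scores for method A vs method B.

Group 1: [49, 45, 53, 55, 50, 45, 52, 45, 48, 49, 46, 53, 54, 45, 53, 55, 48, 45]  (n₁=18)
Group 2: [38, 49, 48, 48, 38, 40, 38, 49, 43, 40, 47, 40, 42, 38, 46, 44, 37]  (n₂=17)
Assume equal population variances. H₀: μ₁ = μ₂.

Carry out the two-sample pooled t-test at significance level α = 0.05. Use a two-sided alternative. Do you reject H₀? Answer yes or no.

reject H₀: yes

x̄₁=49.444, s₁=3.776, n₁=18
x̄₂=42.647, s₂=4.401, n₂=17
s_p² = [17·3.776² + 16·4.401²]/33 = 16.7372
SE = √(s_p²·(1/18+1/17)) = 1.3836
t = (49.444−42.647)/1.3836 = 4.9128
df = 33
p-value (two-sided) = 0.00002
At α=0.05: p < α → reject H₀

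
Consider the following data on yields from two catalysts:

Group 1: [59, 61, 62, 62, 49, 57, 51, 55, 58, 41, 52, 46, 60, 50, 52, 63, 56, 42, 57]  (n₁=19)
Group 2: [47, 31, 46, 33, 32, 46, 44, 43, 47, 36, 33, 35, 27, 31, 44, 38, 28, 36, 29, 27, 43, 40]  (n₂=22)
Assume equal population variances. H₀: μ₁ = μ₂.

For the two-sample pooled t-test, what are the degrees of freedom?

df = n₁ + n₂ − 2 = 19 + 22 − 2 = 39

degrees of freedom = 39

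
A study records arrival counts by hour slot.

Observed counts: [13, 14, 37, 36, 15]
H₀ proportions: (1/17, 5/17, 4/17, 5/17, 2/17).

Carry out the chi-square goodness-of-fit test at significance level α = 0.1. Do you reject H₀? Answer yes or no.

n = 115; E_i = n·p_i = [6.76, 33.82, 27.06, 33.82, 13.53]
χ² = (13−6.76)²/6.76 + (14−33.82)²/33.82 + (37−27.06)²/27.06 + (36−33.82)²/33.82 + (15−13.53)²/13.53 = 21.3178
df = 4
p-value (upper-tail) = 0.00027
At α=0.1: p < α → reject H₀

reject H₀: yes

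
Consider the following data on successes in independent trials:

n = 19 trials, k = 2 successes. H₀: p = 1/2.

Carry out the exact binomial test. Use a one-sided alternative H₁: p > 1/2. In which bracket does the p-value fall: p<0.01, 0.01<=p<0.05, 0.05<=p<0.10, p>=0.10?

Exact binomial: n=19, k=2, p₀=1/2=0.5000
P(X≥2) from Σ C(n,i)·p₀^i·(1−p₀)^(n−i)
p-value (one-sided, H₁ greater) = 0.99996
→ bracket: p>=0.10

p-value bracket: p>=0.10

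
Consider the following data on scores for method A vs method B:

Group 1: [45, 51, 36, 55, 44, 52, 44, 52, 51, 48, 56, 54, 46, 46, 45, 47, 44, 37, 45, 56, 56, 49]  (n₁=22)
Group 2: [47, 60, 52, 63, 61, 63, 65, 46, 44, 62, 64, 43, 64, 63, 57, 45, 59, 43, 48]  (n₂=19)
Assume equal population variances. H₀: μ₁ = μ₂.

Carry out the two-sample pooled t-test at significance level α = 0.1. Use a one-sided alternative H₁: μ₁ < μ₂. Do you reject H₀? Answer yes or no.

reject H₀: yes

x̄₁=48.136, s₁=5.676, n₁=22
x̄₂=55.211, s₂=8.483, n₂=19
s_p² = [21·5.676² + 18·8.483²]/39 = 50.5577
SE = √(s_p²·(1/22+1/19)) = 2.2269
t = (48.136−55.211)/2.2269 = -3.1767
df = 39
p-value (one-sided, H₁ less) = 0.00146
At α=0.1: p < α → reject H₀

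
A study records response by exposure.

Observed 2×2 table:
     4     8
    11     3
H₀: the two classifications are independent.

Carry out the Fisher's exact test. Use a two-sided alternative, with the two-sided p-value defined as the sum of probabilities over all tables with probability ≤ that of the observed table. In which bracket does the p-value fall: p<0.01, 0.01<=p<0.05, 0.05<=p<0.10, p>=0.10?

p-value bracket: 0.01<=p<0.05

Margins: r₁=12, r₂=14, c₁=15, c₂=11, n=26
p_obs = C(12,4)·C(14,11)/C(26,15); sum pmf over tables with pmf ≤ p_obs
p-value (two-sided) = 0.04474
→ bracket: 0.01<=p<0.05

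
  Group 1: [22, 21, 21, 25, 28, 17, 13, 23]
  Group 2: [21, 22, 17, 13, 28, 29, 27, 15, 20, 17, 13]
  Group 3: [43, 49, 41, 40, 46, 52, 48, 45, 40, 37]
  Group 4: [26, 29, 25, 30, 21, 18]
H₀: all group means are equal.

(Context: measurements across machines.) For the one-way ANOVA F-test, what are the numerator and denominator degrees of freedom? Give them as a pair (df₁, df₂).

k = 4 groups, N = 35 total
df = (k−1, N−k) = (4−1, 35−4) = (3, 31)

degrees of freedom = [3, 31]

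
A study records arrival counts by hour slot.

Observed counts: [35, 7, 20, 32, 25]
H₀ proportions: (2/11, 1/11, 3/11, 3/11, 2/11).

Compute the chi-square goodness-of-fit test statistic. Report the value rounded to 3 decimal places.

test statistic = 14.910

n = 119; E_i = n·p_i = [21.64, 10.82, 32.45, 32.45, 21.64]
χ² = (35−21.64)²/21.64 + (7−10.82)²/10.82 + (20−32.45)²/32.45 + (32−32.45)²/32.45 + (25−21.64)²/21.64 = 14.9104
df = 4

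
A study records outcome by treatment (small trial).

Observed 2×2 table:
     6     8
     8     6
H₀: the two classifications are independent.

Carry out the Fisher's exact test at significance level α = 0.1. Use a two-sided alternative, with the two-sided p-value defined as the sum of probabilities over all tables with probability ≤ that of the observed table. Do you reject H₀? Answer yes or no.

Margins: r₁=14, r₂=14, c₁=14, c₂=14, n=28
p_obs = C(14,6)·C(14,8)/C(28,14); sum pmf over tables with pmf ≤ p_obs
p-value (two-sided) = 0.70639
At α=0.1: p ≥ α → fail to reject H₀

reject H₀: no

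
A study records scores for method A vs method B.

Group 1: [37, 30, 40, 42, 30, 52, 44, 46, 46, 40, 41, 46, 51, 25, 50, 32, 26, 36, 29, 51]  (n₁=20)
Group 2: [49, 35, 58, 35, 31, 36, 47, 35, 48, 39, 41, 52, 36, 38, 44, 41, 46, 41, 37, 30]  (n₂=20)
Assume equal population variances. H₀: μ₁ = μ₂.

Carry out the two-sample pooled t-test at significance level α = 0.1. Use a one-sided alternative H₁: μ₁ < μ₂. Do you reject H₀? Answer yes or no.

x̄₁=39.700, s₁=8.718, n₁=20
x̄₂=40.950, s₂=7.258, n₂=20
s_p² = [19·8.718² + 19·7.258²]/38 = 64.3461
SE = √(s_p²·(1/20+1/20)) = 2.5367
t = (39.700−40.950)/2.5367 = -0.4928
df = 38
p-value (one-sided, H₁ less) = 0.31250
At α=0.1: p ≥ α → fail to reject H₀

reject H₀: no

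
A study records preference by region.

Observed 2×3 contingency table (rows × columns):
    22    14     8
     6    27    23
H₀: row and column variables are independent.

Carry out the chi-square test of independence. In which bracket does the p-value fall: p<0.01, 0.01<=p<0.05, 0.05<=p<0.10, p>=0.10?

p-value bracket: p<0.01

Row totals [44, 56], col totals [28, 41, 31], n=100
χ² = (22−12.32)²/12.32 + (14−18.04)²/18.04 + (8−13.64)²/13.64 + (6−15.68)²/15.68 + (27−22.96)²/22.96 + (23−17.36)²/17.36 = 19.3617
df = 2
p-value (upper-tail) = 0.00006
→ bracket: p<0.01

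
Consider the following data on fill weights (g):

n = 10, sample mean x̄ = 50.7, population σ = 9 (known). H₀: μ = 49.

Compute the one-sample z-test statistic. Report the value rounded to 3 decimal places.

SE = σ/√n = 9/√10 = 2.8460
z = (x̄−μ₀)/SE = (50.7−49)/2.8460 = 0.5973

test statistic = 0.597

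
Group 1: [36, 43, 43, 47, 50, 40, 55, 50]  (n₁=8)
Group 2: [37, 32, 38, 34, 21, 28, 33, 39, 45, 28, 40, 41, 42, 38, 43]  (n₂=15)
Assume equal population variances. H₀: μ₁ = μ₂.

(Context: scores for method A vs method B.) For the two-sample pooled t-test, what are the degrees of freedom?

degrees of freedom = 21

df = n₁ + n₂ − 2 = 8 + 15 − 2 = 21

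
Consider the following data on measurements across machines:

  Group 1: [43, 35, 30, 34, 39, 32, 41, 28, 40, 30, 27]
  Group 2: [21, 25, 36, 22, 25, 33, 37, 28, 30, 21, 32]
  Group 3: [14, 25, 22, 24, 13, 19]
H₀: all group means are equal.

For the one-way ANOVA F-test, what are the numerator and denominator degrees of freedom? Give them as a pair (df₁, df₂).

degrees of freedom = [2, 25]

k = 3 groups, N = 28 total
df = (k−1, N−k) = (3−1, 28−3) = (2, 25)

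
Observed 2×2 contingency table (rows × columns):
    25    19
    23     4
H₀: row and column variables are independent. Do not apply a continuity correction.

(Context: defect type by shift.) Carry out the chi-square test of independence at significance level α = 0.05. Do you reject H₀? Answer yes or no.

Row totals [44, 27], col totals [48, 23], n=71
χ² = (25−29.75)²/29.75 + (19−14.25)²/14.25 + (23−18.25)²/18.25 + (4−8.75)²/8.75 = 6.1480
df = 1
p-value (upper-tail) = 0.01316
At α=0.05: p < α → reject H₀

reject H₀: yes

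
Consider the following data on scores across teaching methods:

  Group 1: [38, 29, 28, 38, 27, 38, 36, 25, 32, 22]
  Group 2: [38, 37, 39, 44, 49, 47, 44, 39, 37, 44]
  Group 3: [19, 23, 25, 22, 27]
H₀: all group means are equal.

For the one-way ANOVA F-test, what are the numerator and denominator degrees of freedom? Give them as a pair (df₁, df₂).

degrees of freedom = [2, 22]

k = 3 groups, N = 25 total
df = (k−1, N−k) = (3−1, 25−3) = (2, 22)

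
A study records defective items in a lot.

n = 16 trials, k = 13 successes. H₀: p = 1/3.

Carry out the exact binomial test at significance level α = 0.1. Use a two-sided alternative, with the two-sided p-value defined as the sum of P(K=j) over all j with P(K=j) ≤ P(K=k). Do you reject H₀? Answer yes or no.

reject H₀: yes

Exact binomial: n=16, k=13, p₀=1/3=0.3333
P(X=j) = C(n,j)·p₀^j·(1−p₀)^(n−j); p = Σ P(X=j) over j with P(X=j) ≤ P(X=13)
p-value (two-sided) = 0.00012
At α=0.1: p < α → reject H₀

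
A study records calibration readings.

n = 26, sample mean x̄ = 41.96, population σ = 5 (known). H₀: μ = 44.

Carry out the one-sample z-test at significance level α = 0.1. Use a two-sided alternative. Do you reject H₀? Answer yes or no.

reject H₀: yes

SE = σ/√n = 5/√26 = 0.9806
z = (x̄−μ₀)/SE = (41.96−44)/0.9806 = -2.0804
p-value (two-sided) = 0.03749
At α=0.1: p < α → reject H₀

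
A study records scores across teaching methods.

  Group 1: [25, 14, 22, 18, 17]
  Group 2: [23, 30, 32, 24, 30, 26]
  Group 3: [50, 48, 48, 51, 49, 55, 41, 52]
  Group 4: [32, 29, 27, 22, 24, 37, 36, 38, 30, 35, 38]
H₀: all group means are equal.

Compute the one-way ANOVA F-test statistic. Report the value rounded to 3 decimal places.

test statistic = 48.699

Group means [19.20, 27.50, 49.25, 31.64], grand mean 33.433
SSB = Σnᵢ(x̄ᵢ−x̄)² = 3261.021; SSW = ΣΣ(x−x̄ᵢ)² = 580.345
MSB = 3261.021/3 = 1087.0071; MSW = 580.345/26 = 22.3210
F = MSB/MSW = 48.6989
df = (3, 26)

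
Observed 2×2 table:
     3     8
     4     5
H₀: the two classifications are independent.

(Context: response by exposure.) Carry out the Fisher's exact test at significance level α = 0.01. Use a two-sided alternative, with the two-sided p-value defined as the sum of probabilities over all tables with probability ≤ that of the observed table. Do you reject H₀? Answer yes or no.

reject H₀: no

Margins: r₁=11, r₂=9, c₁=7, c₂=13, n=20
p_obs = C(11,3)·C(9,4)/C(20,7); sum pmf over tables with pmf ≤ p_obs
p-value (two-sided) = 0.64241
At α=0.01: p ≥ α → fail to reject H₀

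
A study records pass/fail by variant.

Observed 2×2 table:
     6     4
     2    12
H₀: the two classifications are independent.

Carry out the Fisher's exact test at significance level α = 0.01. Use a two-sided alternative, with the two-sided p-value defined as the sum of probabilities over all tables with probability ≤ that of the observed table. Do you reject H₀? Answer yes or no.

Margins: r₁=10, r₂=14, c₁=8, c₂=16, n=24
p_obs = C(10,6)·C(14,2)/C(24,8); sum pmf over tables with pmf ≤ p_obs
p-value (two-sided) = 0.03241
At α=0.01: p ≥ α → fail to reject H₀

reject H₀: no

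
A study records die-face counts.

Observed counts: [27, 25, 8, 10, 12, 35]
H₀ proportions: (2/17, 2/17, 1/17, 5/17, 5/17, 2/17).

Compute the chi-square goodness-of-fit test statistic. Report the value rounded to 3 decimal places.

n = 117; E_i = n·p_i = [13.76, 13.76, 6.88, 34.41, 34.41, 13.76]
χ² = (27−13.76)²/13.76 + (25−13.76)²/13.76 + (8−6.88)²/6.88 + (10−34.41)²/34.41 + (12−34.41)²/34.41 + (35−13.76)²/13.76 = 86.7530
df = 5

test statistic = 86.753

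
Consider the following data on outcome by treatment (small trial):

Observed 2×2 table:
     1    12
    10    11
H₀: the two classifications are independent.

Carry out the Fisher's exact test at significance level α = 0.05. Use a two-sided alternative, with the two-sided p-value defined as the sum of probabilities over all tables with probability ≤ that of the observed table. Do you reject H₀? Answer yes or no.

reject H₀: yes

Margins: r₁=13, r₂=21, c₁=11, c₂=23, n=34
p_obs = C(13,1)·C(21,10)/C(34,11); sum pmf over tables with pmf ≤ p_obs
p-value (two-sided) = 0.02379
At α=0.05: p < α → reject H₀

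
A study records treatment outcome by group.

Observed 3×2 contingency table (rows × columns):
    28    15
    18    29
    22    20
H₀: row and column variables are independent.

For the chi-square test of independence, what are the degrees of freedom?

df = (r−1)(c−1) = (3−1)·(2−1) = 2

degrees of freedom = 2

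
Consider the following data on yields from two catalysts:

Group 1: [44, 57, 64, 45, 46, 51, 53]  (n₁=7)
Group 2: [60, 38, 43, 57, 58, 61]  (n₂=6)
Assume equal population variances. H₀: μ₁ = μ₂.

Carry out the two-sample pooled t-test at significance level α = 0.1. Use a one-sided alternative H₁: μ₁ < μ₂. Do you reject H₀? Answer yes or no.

reject H₀: no

x̄₁=51.429, s₁=7.277, n₁=7
x̄₂=52.833, s₂=9.786, n₂=6
s_p² = [6·7.277² + 5·9.786²]/11 = 72.4134
SE = √(s_p²·(1/7+1/6)) = 4.7343
t = (51.429−52.833)/4.7343 = -0.2967
df = 11
p-value (one-sided, H₁ less) = 0.38610
At α=0.1: p ≥ α → fail to reject H₀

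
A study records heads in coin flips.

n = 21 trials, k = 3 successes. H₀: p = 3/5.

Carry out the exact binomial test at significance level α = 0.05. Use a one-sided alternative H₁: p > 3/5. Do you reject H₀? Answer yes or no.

reject H₀: no

Exact binomial: n=21, k=3, p₀=3/5=0.6000
P(X≥3) from Σ C(n,i)·p₀^i·(1−p₀)^(n−i)
p-value (one-sided, H₁ greater) = 1.00000
At α=0.05: p ≥ α → fail to reject H₀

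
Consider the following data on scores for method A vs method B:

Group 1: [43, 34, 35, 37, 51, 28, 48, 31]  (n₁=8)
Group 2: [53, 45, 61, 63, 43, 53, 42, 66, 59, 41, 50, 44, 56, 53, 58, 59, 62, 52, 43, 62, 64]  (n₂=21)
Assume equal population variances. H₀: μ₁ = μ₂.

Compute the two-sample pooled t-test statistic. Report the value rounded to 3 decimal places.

test statistic = -4.539

x̄₁=38.375, s₁=8.176, n₁=8
x̄₂=53.762, s₂=8.154, n₂=21
s_p² = [7·8.176² + 20·8.154²]/27 = 66.5809
SE = √(s_p²·(1/8+1/21)) = 3.3902
t = (38.375−53.762)/3.3902 = -4.5387
df = 27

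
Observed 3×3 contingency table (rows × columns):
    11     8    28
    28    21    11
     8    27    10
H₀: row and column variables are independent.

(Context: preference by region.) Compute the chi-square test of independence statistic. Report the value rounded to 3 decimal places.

test statistic = 35.695

Row totals [47, 60, 45], col totals [47, 56, 49], n=152
χ² = (11−14.53)²/14.53 + (8−17.32)²/17.32 + (28−15.15)²/15.15 + (28−18.55)²/18.55 + (21−22.11)²/22.11 + (11−19.34)²/19.34 + (8−13.91)²/13.91 + (27−16.58)²/16.58 + (10−14.51)²/14.51 = 35.6950
df = 4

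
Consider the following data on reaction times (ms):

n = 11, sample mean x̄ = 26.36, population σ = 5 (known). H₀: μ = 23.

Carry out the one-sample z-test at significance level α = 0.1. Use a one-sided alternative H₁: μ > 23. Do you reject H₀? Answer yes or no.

reject H₀: yes

SE = σ/√n = 5/√11 = 1.5076
z = (x̄−μ₀)/SE = (26.36−23)/1.5076 = 2.2288
p-value (one-sided, H₁ greater) = 0.01291
At α=0.1: p < α → reject H₀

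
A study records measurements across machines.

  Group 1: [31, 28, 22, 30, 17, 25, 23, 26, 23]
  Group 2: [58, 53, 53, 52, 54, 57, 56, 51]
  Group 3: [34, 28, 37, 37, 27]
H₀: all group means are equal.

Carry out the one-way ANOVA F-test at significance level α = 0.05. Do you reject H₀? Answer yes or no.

reject H₀: yes

Group means [25.00, 54.25, 32.60], grand mean 37.364
SSB = Σnᵢ(x̄ᵢ−x̄)² = 3770.391; SSW = ΣΣ(x−x̄ᵢ)² = 288.700
MSB = 3770.391/2 = 1885.1955; MSW = 288.700/19 = 15.1947
F = MSB/MSW = 124.0690
df = (2, 19)
p-value (upper-tail) = 0.00000
At α=0.05: p < α → reject H₀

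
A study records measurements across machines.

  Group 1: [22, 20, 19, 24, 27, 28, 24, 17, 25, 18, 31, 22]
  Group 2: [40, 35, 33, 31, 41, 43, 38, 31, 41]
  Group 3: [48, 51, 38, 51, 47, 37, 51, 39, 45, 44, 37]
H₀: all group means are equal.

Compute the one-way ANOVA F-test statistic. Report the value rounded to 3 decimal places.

test statistic = 55.752

Group means [23.08, 37.00, 44.36], grand mean 34.312
SSB = Σnᵢ(x̄ᵢ−x̄)² = 2689.413; SSW = ΣΣ(x−x̄ᵢ)² = 699.462
MSB = 2689.413/2 = 1344.7064; MSW = 699.462/29 = 24.1194
F = MSB/MSW = 55.7521
df = (2, 29)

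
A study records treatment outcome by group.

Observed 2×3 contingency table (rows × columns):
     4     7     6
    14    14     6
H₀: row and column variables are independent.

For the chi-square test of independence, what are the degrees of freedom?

degrees of freedom = 2

df = (r−1)(c−1) = (2−1)·(3−1) = 2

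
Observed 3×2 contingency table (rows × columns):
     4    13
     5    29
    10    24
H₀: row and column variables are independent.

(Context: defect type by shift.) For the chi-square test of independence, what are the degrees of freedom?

degrees of freedom = 2

df = (r−1)(c−1) = (3−1)·(2−1) = 2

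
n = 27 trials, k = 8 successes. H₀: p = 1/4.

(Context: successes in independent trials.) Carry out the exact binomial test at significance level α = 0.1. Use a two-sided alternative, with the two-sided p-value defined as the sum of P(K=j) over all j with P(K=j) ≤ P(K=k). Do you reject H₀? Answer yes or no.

Exact binomial: n=27, k=8, p₀=1/4=0.2500
P(X=j) = C(n,j)·p₀^j·(1−p₀)^(n−j); p = Σ P(X=j) over j with P(X=j) ≤ P(X=8)
p-value (two-sided) = 0.65623
At α=0.1: p ≥ α → fail to reject H₀

reject H₀: no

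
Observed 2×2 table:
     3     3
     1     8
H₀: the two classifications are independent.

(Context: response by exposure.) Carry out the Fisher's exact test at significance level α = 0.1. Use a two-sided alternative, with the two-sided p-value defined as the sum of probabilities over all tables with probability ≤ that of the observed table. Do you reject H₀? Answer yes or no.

reject H₀: no

Margins: r₁=6, r₂=9, c₁=4, c₂=11, n=15
p_obs = C(6,3)·C(9,1)/C(15,4); sum pmf over tables with pmf ≤ p_obs
p-value (two-sided) = 0.23516
At α=0.1: p ≥ α → fail to reject H₀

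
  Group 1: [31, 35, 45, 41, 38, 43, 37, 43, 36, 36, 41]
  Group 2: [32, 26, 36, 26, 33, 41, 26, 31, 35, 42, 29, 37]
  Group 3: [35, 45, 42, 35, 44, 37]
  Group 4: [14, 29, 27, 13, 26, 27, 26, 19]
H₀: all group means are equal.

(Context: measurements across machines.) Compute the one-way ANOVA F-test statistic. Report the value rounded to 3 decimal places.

Group means [38.73, 32.83, 39.67, 22.62], grand mean 33.486
SSB = Σnᵢ(x̄ᵢ−x̄)² = 1480.186; SSW = ΣΣ(x−x̄ᵢ)² = 905.057
MSB = 1480.186/3 = 493.3955; MSW = 905.057/33 = 27.4260
F = MSB/MSW = 17.9901
df = (3, 33)

test statistic = 17.990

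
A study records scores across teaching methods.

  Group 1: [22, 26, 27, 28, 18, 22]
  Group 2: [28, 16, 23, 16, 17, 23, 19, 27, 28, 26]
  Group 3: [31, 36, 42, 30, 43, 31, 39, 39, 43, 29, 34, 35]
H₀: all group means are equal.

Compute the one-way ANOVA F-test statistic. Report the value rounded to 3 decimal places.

test statistic = 25.432

Group means [23.83, 22.30, 36.00], grand mean 28.500
SSB = Σnᵢ(x̄ᵢ−x̄)² = 1190.067; SSW = ΣΣ(x−x̄ᵢ)² = 584.933
MSB = 1190.067/2 = 595.0333; MSW = 584.933/25 = 23.3973
F = MSB/MSW = 25.4317
df = (2, 25)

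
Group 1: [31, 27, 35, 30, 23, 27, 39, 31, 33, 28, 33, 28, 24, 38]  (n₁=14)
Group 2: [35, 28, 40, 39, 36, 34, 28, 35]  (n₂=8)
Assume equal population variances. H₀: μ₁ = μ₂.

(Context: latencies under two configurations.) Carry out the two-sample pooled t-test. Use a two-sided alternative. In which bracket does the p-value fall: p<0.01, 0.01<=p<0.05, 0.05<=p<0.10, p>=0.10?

p-value bracket: 0.05<=p<0.10

x̄₁=30.500, s₁=4.784, n₁=14
x̄₂=34.375, s₂=4.438, n₂=8
s_p² = [13·4.784² + 7·4.438²]/20 = 21.7688
SE = √(s_p²·(1/14+1/8)) = 2.0679
t = (30.500−34.375)/2.0679 = -1.8739
df = 20
p-value (two-sided) = 0.07563
→ bracket: 0.05<=p<0.10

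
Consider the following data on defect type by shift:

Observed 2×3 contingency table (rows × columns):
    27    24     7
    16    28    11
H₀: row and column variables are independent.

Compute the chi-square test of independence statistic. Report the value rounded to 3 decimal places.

Row totals [58, 55], col totals [43, 52, 18], n=113
χ² = (27−22.07)²/22.07 + (24−26.69)²/26.69 + (7−9.24)²/9.24 + (16−20.93)²/20.93 + (28−25.31)²/25.31 + (11−8.76)²/8.76 = 3.9337
df = 2

test statistic = 3.934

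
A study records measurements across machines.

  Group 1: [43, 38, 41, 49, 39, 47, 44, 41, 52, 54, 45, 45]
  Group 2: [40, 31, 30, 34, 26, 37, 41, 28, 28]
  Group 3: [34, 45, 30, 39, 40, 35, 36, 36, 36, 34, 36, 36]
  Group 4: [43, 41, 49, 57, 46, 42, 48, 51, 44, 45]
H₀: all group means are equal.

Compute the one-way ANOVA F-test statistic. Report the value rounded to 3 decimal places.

test statistic = 19.868

Group means [44.83, 32.78, 36.42, 46.60], grand mean 40.372
SSB = Σnᵢ(x̄ᵢ−x̄)² = 1333.508; SSW = ΣΣ(x−x̄ᵢ)² = 872.539
MSB = 1333.508/3 = 444.5025; MSW = 872.539/39 = 22.3728
F = MSB/MSW = 19.8680
df = (3, 39)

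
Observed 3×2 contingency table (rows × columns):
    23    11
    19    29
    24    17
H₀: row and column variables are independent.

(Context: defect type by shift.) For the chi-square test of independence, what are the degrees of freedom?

degrees of freedom = 2

df = (r−1)(c−1) = (3−1)·(2−1) = 2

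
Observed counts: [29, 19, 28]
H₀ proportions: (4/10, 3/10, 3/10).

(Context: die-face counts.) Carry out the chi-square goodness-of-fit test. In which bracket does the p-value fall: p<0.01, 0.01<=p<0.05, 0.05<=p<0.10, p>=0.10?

n = 76; E_i = n·p_i = [30.40, 22.80, 22.80]
χ² = (29−30.40)²/30.40 + (19−22.80)²/22.80 + (28−22.80)²/22.80 = 1.8838
df = 2
p-value (upper-tail) = 0.38989
→ bracket: p>=0.10

p-value bracket: p>=0.10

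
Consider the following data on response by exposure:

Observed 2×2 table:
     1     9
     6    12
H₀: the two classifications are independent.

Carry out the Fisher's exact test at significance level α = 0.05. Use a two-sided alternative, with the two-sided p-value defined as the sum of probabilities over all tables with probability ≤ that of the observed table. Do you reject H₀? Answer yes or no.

reject H₀: no

Margins: r₁=10, r₂=18, c₁=7, c₂=21, n=28
p_obs = C(10,1)·C(18,6)/C(28,7); sum pmf over tables with pmf ≤ p_obs
p-value (two-sided) = 0.36424
At α=0.05: p ≥ α → fail to reject H₀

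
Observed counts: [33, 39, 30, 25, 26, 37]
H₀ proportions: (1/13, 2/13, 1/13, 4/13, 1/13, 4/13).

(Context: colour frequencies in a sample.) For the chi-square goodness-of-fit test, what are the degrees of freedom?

df = k − 1 = 6 − 1 = 5

degrees of freedom = 5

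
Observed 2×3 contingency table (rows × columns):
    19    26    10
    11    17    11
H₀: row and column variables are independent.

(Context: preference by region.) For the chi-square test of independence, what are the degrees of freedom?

df = (r−1)(c−1) = (2−1)·(3−1) = 2

degrees of freedom = 2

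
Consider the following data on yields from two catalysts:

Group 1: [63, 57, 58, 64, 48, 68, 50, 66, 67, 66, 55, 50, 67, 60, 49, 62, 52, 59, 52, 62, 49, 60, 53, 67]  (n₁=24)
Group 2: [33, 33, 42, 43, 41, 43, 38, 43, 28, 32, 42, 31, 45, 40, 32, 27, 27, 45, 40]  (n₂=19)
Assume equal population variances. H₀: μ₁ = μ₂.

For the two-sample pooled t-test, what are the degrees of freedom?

df = n₁ + n₂ − 2 = 24 + 19 − 2 = 41

degrees of freedom = 41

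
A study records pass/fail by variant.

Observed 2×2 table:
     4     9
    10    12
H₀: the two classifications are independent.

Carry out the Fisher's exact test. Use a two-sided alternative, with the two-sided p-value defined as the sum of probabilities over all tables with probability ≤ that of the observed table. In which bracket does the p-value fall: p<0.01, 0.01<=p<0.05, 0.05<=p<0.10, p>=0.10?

Margins: r₁=13, r₂=22, c₁=14, c₂=21, n=35
p_obs = C(13,4)·C(22,10)/C(35,14); sum pmf over tables with pmf ≤ p_obs
p-value (two-sided) = 0.48753
→ bracket: p>=0.10

p-value bracket: p>=0.10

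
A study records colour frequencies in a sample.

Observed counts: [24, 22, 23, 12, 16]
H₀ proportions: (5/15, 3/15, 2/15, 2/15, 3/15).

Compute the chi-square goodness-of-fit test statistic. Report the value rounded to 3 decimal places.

n = 97; E_i = n·p_i = [32.33, 19.40, 12.93, 12.93, 19.40]
χ² = (24−32.33)²/32.33 + (22−19.40)²/19.40 + (23−12.93)²/12.93 + (12−12.93)²/12.93 + (16−19.40)²/19.40 = 10.9948
df = 4

test statistic = 10.995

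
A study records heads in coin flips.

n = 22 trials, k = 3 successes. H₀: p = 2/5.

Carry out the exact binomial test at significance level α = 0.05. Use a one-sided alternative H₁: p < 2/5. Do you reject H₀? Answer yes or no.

Exact binomial: n=22, k=3, p₀=2/5=0.4000
P(X≤3) from Σ C(n,i)·p₀^i·(1−p₀)^(n−i)
p-value (one-sided, H₁ less) = 0.00756
At α=0.05: p < α → reject H₀

reject H₀: yes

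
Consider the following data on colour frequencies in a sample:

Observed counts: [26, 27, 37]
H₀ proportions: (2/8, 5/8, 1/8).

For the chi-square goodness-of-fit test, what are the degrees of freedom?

degrees of freedom = 2

df = k − 1 = 3 − 1 = 2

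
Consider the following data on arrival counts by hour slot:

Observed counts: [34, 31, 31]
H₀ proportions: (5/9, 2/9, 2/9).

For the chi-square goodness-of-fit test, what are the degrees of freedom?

degrees of freedom = 2

df = k − 1 = 3 − 1 = 2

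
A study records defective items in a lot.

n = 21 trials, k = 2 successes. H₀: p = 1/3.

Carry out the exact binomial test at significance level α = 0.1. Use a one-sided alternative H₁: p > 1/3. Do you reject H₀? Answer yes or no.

reject H₀: no

Exact binomial: n=21, k=2, p₀=1/3=0.3333
P(X≥2) from Σ C(n,i)·p₀^i·(1−p₀)^(n−i)
p-value (one-sided, H₁ greater) = 0.99769
At α=0.1: p ≥ α → fail to reject H₀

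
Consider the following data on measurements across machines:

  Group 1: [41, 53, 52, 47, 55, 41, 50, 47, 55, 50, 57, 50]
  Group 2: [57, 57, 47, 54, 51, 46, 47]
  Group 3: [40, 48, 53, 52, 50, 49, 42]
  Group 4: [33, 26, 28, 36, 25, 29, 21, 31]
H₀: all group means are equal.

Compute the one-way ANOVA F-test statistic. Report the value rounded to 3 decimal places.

Group means [49.83, 51.29, 47.71, 28.62], grand mean 44.706
SSB = Σnᵢ(x̄ᵢ−x̄)² = 2750.660; SSW = ΣΣ(x−x̄ᵢ)² = 732.399
MSB = 2750.660/3 = 916.8867; MSW = 732.399/30 = 24.4133
F = MSB/MSW = 37.5569
df = (3, 30)

test statistic = 37.557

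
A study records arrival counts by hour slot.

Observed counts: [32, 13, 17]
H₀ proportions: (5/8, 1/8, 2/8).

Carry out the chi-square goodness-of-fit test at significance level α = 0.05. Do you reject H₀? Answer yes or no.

n = 62; E_i = n·p_i = [38.75, 7.75, 15.50]
χ² = (32−38.75)²/38.75 + (13−7.75)²/7.75 + (17−15.50)²/15.50 = 4.8774
df = 2
p-value (upper-tail) = 0.08727
At α=0.05: p ≥ α → fail to reject H₀

reject H₀: no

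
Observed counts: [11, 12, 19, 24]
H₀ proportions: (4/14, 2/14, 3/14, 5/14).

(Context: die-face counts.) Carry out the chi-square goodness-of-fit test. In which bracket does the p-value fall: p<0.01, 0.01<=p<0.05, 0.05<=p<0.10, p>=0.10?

p-value bracket: p>=0.10

n = 66; E_i = n·p_i = [18.86, 9.43, 14.14, 23.57]
χ² = (11−18.86)²/18.86 + (12−9.43)²/9.43 + (19−14.14)²/14.14 + (24−23.57)²/23.57 = 5.6510
df = 3
p-value (upper-tail) = 0.12988
→ bracket: p>=0.10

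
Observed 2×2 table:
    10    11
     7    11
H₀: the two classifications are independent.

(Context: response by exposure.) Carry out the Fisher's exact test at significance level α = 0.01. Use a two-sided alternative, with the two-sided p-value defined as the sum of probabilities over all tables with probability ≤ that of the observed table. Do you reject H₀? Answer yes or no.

reject H₀: no

Margins: r₁=21, r₂=18, c₁=17, c₂=22, n=39
p_obs = C(21,10)·C(18,7)/C(39,17); sum pmf over tables with pmf ≤ p_obs
p-value (two-sided) = 0.74791
At α=0.01: p ≥ α → fail to reject H₀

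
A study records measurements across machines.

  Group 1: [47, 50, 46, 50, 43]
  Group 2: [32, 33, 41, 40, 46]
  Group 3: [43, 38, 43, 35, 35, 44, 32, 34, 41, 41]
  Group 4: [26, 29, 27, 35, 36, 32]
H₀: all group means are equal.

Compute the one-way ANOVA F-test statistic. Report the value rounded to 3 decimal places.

test statistic = 12.491

Group means [47.20, 38.40, 38.60, 30.83], grand mean 38.423
SSB = Σnᵢ(x̄ᵢ−x̄)² = 731.113; SSW = ΣΣ(x−x̄ᵢ)² = 429.233
MSB = 731.113/3 = 243.7043; MSW = 429.233/22 = 19.5106
F = MSB/MSW = 12.4909
df = (3, 22)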